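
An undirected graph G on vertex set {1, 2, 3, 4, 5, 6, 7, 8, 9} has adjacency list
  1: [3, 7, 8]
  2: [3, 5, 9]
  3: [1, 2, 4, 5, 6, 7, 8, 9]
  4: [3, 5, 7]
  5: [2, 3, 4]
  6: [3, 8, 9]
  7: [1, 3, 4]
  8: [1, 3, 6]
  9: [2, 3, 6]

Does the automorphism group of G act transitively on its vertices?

Vertex 3 is the only vertex of degree 8, so every automorphism fixes it; G is not vertex-transitive.

No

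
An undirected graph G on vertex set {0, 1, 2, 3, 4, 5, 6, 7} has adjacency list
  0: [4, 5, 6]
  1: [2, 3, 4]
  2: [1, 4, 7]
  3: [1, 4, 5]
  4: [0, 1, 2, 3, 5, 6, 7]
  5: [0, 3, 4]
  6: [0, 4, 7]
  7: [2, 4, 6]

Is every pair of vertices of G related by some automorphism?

No

Vertex 4 is the only vertex of degree 7, so every automorphism fixes it; G is not vertex-transitive.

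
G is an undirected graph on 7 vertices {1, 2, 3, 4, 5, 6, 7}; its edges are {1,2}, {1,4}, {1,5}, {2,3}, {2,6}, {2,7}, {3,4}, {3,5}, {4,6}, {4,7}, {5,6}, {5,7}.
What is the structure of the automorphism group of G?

S_3 × S_4

The vertices split by degree into {2, 4, 5} (degree 4) and {1, 3, 6, 7} (degree 3); every edge runs between the two parts, so G is the complete bipartite graph K_{3,4}. Automorphisms preserve the bipartition setwise (since the parts differ in size) and act as S_3 × S_4 within it; |Aut| = 144.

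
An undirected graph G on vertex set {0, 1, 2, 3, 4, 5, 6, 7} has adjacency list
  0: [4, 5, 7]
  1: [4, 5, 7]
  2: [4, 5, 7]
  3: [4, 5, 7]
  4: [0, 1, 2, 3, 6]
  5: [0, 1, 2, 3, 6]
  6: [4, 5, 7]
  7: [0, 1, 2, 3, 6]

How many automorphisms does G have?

The vertices split by degree into {4, 5, 7} (degree 5) and {0, 1, 2, 3, 6} (degree 3); every edge runs between the two parts, so G is the complete bipartite graph K_{3,5}. The parts have unequal sizes, so no automorphism swaps them; each part is permuted independently, giving S_3 × S_5 of order 3!·5! = 720.

720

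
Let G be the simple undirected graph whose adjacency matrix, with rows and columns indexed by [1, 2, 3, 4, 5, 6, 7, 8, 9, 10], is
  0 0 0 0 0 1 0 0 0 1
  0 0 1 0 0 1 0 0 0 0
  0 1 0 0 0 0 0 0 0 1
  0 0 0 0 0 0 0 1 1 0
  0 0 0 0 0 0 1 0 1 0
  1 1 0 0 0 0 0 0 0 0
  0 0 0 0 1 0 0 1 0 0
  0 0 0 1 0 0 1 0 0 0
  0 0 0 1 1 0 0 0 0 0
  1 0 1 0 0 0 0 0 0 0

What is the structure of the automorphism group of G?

(D_5 × D_5) ⋊ Z_2

G has two connected components, {4, 5, 7, 8, 9} and {1, 2, 3, 6, 10}; each is 2-regular, so G = C_5 ⊔ C_5. With two isomorphic components, Aut(G) = Aut(C_5) ≀ S_2 = (D_5 × D_5) ⋊ Z_2: permute each cycle by D_5, then optionally swap the two cycles. Order 2·(2·5)² = 200.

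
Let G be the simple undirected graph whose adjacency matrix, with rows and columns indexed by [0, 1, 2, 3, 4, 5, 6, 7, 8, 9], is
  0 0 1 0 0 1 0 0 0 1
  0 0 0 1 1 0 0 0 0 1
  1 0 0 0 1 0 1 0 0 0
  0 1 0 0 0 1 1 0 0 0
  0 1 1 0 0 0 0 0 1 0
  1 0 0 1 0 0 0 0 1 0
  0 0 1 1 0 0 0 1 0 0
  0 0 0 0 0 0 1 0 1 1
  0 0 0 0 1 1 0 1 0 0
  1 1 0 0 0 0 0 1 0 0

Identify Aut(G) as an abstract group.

G is 3-regular on 10 vertices with no triangles and no 4-cycles (girth 5): this is the Petersen graph. It is a classical fact that the Petersen graph has automorphism group S_5 (order 120), arising from its description as the Kneser graph K(5,2).

S_5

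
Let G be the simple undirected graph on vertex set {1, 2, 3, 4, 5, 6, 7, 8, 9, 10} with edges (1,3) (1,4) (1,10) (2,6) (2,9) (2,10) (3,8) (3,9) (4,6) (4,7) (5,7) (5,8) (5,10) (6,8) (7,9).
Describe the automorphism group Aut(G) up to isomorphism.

S_5

G is 3-regular on 10 vertices with no triangles and no 4-cycles (girth 5): this is the Petersen graph. Viewing the Petersen graph as the Kneser graph K(5,2) — vertices are 2-subsets of {1,…,5}, edges join disjoint pairs — its automorphisms are exactly the permutations of the 5-element set, so Aut ≅ S_5 of order 120.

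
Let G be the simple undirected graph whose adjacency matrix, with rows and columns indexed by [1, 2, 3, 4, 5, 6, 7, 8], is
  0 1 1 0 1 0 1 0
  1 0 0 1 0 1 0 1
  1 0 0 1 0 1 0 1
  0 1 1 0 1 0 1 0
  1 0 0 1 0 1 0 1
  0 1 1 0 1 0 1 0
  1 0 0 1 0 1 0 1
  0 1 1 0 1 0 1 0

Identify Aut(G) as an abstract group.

S_4 ≀ Z_2

G is 4-regular and bipartite with parts {1, 4, 6, 8} and {2, 3, 5, 7} (each part is independent and every cross-pair is an edge), so G = K_{4,4}. Each part can be permuted independently (S_4 × S_4) and the two equal-size parts can also be swapped, giving (S_4 × S_4) ⋊ Z_2 of order 2·(4!)² = 1152.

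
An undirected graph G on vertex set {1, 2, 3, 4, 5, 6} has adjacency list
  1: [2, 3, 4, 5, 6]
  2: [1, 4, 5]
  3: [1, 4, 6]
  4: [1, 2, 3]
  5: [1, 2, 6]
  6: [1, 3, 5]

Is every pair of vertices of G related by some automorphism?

No

Vertex 1 is the only vertex of degree 5, so every automorphism fixes it; G is not vertex-transitive.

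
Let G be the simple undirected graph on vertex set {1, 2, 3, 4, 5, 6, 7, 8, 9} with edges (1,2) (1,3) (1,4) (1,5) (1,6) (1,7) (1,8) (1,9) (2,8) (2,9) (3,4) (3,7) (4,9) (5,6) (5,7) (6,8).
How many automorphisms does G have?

16

Vertex 1 is the unique vertex of degree 8; the remaining 8 vertices each have degree 3 and induce a cycle, so G is the wheel on 9 vertices with hub 1. With the hub fixed, the remaining symmetry is that of the rim cycle C_8, giving the dihedral group D_8.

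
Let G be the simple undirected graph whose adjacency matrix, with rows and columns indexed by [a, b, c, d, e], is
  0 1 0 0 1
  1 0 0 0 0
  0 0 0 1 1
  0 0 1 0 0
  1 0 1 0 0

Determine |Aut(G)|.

The degree sequence is [2, 1, 2, 1, 2]; the two degree-1 vertices b and d are the ends of a path, so G = P_5. A path has exactly one nontrivial symmetry — reversal — giving Aut(G) of order 2.

2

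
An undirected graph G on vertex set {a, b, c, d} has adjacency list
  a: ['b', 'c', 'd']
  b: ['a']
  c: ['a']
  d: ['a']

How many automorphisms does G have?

6

Vertex a has degree 3 and every other vertex has degree 1, so G is the star K_{1,3} with centre a. The 3 leaves are pairwise interchangeable while the centre is fixed, giving Aut(G) = S_3.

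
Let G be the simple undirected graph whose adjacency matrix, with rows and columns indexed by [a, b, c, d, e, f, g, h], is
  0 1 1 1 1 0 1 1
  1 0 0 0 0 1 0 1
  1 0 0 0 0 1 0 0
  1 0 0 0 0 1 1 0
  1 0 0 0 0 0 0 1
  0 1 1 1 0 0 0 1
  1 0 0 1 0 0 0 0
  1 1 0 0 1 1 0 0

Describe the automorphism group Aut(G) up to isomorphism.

The degree sequence is [6, 3, 2, 3, 2, 4, 2, 4]. Checking the degree-preserving permutations of the vertex set shows that none except the identity preserves every edge, so Aut(G) is trivial.

{e}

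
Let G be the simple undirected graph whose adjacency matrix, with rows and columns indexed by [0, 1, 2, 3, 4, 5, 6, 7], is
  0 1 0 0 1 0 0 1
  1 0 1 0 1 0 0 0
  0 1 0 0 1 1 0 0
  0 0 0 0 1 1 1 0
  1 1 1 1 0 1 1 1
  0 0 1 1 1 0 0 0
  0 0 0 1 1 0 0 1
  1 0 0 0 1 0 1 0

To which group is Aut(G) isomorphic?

Vertex 4 is the unique vertex of degree 7; the remaining 7 vertices each have degree 3 and induce a cycle, so G is the wheel on 8 vertices with hub 4. Every automorphism fixes the hub and acts on the rim 7-cycle, so Aut(G) ≅ Aut(C_7) = D_7 of order 14.

D_7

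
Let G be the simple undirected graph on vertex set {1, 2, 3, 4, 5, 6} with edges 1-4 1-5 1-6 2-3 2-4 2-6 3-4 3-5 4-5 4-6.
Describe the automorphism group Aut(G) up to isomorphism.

Vertex 4 is the unique vertex of degree 5; the remaining 5 vertices each have degree 3 and induce a cycle, so G is the wheel on 6 vertices with hub 4. Every automorphism fixes the hub and acts on the rim 5-cycle, so Aut(G) ≅ Aut(C_5) = D_5 of order 10.

D_5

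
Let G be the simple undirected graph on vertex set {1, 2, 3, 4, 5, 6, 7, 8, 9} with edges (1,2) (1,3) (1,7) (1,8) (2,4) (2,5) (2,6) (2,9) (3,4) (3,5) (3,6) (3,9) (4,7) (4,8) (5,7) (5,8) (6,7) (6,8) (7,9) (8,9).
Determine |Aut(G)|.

The vertices split by degree into {2, 3, 7, 8} (degree 5) and {1, 4, 5, 6, 9} (degree 4); every edge runs between the two parts, so G is the complete bipartite graph K_{4,5}. Automorphisms preserve the bipartition setwise (since the parts differ in size) and act as S_4 × S_5 within it; |Aut| = 2880.

2880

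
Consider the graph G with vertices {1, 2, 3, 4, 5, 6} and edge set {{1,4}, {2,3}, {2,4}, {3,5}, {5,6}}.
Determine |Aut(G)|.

2

The degree sequence is [1, 2, 2, 2, 2, 1]; the two degree-1 vertices 1 and 6 are the ends of a path, so G = P_6. The only nontrivial automorphism of a path is the end-to-end reflection, so Aut(G) ≅ Z_2.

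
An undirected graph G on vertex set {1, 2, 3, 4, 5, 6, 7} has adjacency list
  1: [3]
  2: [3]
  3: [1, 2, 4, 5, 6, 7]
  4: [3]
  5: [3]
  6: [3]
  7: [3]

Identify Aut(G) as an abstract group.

Vertex 3 has degree 6 and every other vertex has degree 1, so G is the star K_{1,6} with centre 3. Any automorphism fixes the centre and permutes the 6 leaves freely, so Aut(G) ≅ S_6 of order 6! = 720.

the symmetric group on 6 letters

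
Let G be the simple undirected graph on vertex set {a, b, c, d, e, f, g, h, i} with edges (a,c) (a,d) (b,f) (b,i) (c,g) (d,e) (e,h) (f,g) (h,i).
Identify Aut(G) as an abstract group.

the dihedral group of order 18

G is 2-regular and connected on 9 vertices, i.e. the cycle C_9. The automorphisms of the 9-cycle are exactly the symmetries of a regular 9-gon: the dihedral group D_9, |D_9| = 18.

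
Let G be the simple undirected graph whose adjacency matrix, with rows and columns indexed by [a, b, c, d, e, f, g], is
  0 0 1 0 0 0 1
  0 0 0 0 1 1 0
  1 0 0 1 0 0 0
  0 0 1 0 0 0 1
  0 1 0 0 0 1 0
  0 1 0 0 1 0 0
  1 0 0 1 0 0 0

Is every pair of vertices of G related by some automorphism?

No

G has two connected components, {a, c, d, g} and {b, e, f}; each is 2-regular, so G = C_4 ⊔ C_3. The orbit of a under Aut(G) is {a, c, d, g}, which does not contain b, so G is not vertex-transitive.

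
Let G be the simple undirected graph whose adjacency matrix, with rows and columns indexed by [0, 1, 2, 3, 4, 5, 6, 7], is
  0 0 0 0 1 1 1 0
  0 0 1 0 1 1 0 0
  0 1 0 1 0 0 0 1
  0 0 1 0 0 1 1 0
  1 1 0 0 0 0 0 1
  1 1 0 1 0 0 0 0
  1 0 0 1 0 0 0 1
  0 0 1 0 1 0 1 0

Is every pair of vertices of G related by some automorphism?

Yes

G is 3-regular and bipartite on 2^3 = 8 vertices with girth 4; it is the hypercube graph Q_3. The symmetry group of the 3-cube is the hyperoctahedral group B_3 = Z_2 ≀ S_3, of order 2^3·3! = 48. This group acts transitively on the 8 vertices.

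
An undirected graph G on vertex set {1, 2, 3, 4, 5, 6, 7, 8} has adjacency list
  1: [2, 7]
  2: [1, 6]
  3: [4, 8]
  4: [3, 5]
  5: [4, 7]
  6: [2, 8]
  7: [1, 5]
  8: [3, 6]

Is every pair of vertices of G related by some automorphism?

Yes

G is 2-regular and connected on 8 vertices, i.e. the cycle C_8. The automorphisms of the 8-cycle are exactly the symmetries of a regular 8-gon: the dihedral group D_8, |D_8| = 16. This group acts transitively on the 8 vertices.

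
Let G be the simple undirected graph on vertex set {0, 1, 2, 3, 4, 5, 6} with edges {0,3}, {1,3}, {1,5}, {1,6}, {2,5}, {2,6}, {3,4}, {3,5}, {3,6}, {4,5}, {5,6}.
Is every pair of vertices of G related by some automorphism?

Vertex 0 is the only vertex of degree 1, so every automorphism fixes it; G is not vertex-transitive.

No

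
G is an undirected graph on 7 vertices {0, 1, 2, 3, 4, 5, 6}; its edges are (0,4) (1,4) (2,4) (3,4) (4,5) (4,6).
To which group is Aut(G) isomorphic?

the symmetric group on 6 letters

Vertex 4 has degree 6 and every other vertex has degree 1, so G is the star K_{1,6} with centre 4. Any automorphism fixes the centre and permutes the 6 leaves freely, so Aut(G) ≅ S_6 of order 6! = 720.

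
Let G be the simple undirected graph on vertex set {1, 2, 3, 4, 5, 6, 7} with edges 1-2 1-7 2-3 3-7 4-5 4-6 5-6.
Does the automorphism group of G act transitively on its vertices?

No

G has two connected components, {1, 2, 3, 7} and {4, 5, 6}; each is 2-regular, so G = C_4 ⊔ C_3. The orbit of 1 under Aut(G) is {1, 2, 3, 7}, which does not contain 4, so G is not vertex-transitive.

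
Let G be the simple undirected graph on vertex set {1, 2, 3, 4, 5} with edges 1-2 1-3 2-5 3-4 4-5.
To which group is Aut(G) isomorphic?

the dihedral group of order 10

Every vertex has degree 2 and the graph is connected, so G is the 5-cycle C_5. The automorphisms of the 5-cycle are exactly the symmetries of a regular 5-gon: the dihedral group D_5, |D_5| = 10.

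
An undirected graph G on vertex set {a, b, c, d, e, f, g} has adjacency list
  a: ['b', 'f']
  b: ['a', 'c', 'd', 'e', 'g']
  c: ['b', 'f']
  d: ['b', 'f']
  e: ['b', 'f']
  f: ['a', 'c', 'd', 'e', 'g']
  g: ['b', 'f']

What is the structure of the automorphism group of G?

The vertices split by degree into {b, f} (degree 5) and {a, c, d, e, g} (degree 2); every edge runs between the two parts, so G is the complete bipartite graph K_{2,5}. The parts have unequal sizes, so no automorphism swaps them; each part is permuted independently, giving S_2 × S_5 of order 2!·5! = 240.

S_2 × S_5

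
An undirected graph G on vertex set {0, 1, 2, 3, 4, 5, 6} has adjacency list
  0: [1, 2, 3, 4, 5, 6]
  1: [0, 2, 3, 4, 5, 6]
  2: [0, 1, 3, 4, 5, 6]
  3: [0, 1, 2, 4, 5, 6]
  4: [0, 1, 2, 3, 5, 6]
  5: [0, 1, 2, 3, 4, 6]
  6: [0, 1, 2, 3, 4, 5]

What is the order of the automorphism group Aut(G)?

Every vertex has degree 6, so G is the complete graph K_7. Every bijection on the vertex set is an automorphism of K_7; hence Aut(K_7) ≅ S_7, order 5040.

5040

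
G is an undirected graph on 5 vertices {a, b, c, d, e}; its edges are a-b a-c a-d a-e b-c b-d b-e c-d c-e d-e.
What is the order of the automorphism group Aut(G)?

All 5 vertices are pairwise adjacent: G = K_5. Any permutation of the 5 vertices preserves K_5, so Aut(K_5) = S_5 of order 5! = 120.

120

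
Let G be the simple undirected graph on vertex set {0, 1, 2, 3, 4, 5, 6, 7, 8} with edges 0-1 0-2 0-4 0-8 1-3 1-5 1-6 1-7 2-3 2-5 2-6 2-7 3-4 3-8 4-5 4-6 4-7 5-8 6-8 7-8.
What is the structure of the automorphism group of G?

The vertices split by degree into {1, 2, 4, 8} (degree 5) and {0, 3, 5, 6, 7} (degree 4); every edge runs between the two parts, so G is the complete bipartite graph K_{4,5}. Automorphisms preserve the bipartition setwise (since the parts differ in size) and act as S_5 × S_4 within it; |Aut| = 2880.

S_5 × S_4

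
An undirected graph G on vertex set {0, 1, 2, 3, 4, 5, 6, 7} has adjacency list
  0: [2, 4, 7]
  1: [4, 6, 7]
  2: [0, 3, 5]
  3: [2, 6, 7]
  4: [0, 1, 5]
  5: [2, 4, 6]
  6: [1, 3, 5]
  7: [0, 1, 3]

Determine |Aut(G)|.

G is 3-regular and bipartite on 2^3 = 8 vertices with girth 4; it is the hypercube graph Q_3. The symmetry group of the 3-cube is the hyperoctahedral group B_3 = Z_2 ≀ S_3, of order 2^3·3! = 48.

48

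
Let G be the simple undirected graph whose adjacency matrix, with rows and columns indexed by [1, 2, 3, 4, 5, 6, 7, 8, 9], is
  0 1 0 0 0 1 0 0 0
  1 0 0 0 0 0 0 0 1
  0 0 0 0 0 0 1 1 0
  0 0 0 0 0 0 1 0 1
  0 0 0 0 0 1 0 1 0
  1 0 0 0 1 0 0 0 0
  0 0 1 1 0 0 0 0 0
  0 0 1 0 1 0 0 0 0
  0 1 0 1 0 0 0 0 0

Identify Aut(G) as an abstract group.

G is 2-regular and connected on 9 vertices, i.e. the cycle C_9. C_9 has 9 rotations and 9 reflections, so Aut(C_9) ≅ D_9 of order 18.

D_9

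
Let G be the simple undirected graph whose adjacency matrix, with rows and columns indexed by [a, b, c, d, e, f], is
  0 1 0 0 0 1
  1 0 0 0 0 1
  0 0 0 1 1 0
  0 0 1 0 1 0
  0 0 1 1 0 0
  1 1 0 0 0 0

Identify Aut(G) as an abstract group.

G has two connected components, {a, b, f} and {c, d, e}; each is 2-regular, so G = C_3 ⊔ C_3. With two isomorphic components, Aut(G) = Aut(C_3) ≀ S_2 = (D_3 × D_3) ⋊ Z_2: permute each cycle by D_3, then optionally swap the two cycles. Order 2·(2·3)² = 72.

(D_3 × D_3) ⋊ Z_2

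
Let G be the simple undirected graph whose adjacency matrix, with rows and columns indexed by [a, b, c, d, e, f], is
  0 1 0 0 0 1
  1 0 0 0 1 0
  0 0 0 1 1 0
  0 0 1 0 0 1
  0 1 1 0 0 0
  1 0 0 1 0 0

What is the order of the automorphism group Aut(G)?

12

G is 2-regular and connected on 6 vertices, i.e. the cycle C_6. C_6 has 6 rotations and 6 reflections, so Aut(C_6) ≅ D_6 of order 12.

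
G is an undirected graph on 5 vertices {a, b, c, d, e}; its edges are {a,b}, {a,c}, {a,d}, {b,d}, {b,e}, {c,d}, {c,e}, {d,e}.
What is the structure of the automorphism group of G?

the dihedral group of order 8

Vertex d is the unique vertex of degree 4; the remaining 4 vertices each have degree 3 and induce a cycle, so G is the wheel on 5 vertices with hub d. With the hub fixed, the remaining symmetry is that of the rim cycle C_4, giving the dihedral group D_4.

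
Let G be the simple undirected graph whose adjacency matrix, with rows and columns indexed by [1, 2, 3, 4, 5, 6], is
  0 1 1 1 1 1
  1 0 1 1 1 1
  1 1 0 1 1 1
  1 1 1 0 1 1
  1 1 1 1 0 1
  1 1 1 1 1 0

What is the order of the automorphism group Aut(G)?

All 6 vertices are pairwise adjacent: G = K_6. Any permutation of the 6 vertices preserves K_6, so Aut(K_6) = S_6 of order 6! = 720.

720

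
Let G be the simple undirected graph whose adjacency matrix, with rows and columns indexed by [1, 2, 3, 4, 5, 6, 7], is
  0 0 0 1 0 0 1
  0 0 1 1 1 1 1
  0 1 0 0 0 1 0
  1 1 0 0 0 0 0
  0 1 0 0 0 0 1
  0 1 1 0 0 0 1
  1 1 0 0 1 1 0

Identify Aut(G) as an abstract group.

Degrees alone do not determine every vertex (e.g. 1 and 3 both have degree 2), but their neighbour-degree multisets differ: N(1) has degrees [2, 4] while N(3) has degrees [3, 5]. Repeating this refinement separates all vertices, so the only automorphism is the identity.

the trivial group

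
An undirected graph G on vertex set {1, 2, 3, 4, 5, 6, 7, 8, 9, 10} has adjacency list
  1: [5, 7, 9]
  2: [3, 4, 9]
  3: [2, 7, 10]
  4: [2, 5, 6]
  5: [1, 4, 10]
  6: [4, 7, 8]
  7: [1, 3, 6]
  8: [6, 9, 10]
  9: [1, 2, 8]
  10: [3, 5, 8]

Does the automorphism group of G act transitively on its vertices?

G is 3-regular on 10 vertices with no triangles and no 4-cycles (girth 5): this is the Petersen graph. It is a classical fact that the Petersen graph has automorphism group S_5 (order 120), arising from its description as the Kneser graph K(5,2). This group acts transitively on the 10 vertices.

Yes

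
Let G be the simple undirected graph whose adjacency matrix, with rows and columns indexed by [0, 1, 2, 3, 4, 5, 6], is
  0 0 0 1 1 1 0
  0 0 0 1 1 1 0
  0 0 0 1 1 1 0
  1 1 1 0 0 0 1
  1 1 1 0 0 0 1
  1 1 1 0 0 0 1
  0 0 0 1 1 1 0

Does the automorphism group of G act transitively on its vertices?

Automorphisms preserve degree, but G has vertices of degree 3 and vertices of degree 4; no automorphism maps one to the other, so G is not vertex-transitive.

No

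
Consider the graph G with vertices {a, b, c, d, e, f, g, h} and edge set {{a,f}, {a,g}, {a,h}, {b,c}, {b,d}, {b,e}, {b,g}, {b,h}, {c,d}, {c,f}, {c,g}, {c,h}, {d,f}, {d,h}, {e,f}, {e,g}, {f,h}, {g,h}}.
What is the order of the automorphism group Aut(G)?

Degrees alone do not determine every vertex (e.g. a and e both have degree 3), but their neighbour-degree multisets differ: N(a) has degrees [5, 5, 6] while N(e) has degrees [5, 5, 5]. Repeating this refinement separates all vertices, so the only automorphism is the identity.

1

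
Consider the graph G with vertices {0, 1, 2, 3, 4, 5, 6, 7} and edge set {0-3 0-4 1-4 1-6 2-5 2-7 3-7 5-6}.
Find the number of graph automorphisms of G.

Every vertex has degree 2 and the graph is connected, so G is the 8-cycle C_8. C_8 has 8 rotations and 8 reflections, so Aut(C_8) ≅ D_8 of order 16.

16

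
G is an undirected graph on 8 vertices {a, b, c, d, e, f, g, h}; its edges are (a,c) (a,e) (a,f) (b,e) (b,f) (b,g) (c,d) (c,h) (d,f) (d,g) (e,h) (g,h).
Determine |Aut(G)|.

G is 3-regular and bipartite on 2^3 = 8 vertices with girth 4; it is the hypercube graph Q_3. The symmetry group of the 3-cube is the hyperoctahedral group B_3 = Z_2 ≀ S_3, of order 2^3·3! = 48.

48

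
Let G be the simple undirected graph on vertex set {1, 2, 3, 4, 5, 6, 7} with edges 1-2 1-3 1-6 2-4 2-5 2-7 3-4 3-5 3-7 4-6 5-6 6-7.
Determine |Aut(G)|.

The vertices split by degree into {2, 3, 6} (degree 4) and {1, 4, 5, 7} (degree 3); every edge runs between the two parts, so G is the complete bipartite graph K_{3,4}. The parts have unequal sizes, so no automorphism swaps them; each part is permuted independently, giving S_3 × S_4 of order 3!·4! = 144.

144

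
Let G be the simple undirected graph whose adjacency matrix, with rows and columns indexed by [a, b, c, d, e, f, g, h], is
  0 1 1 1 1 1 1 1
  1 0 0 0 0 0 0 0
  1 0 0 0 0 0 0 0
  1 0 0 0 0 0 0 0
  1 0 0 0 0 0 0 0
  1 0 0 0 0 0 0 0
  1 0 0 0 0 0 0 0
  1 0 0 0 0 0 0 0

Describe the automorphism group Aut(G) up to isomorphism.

Vertex a has degree 7 and every other vertex has degree 1, so G is the star K_{1,7} with centre a. The 7 leaves are pairwise interchangeable while the centre is fixed, giving Aut(G) = S_7.

the symmetric group on 7 letters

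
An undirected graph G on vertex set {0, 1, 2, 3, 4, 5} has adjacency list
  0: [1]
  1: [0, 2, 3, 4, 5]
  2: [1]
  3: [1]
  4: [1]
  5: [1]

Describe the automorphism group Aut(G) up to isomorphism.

S_5

Vertex 1 has degree 5 and every other vertex has degree 1, so G is the star K_{1,5} with centre 1. Any automorphism fixes the centre and permutes the 5 leaves freely, so Aut(G) ≅ S_5 of order 5! = 120.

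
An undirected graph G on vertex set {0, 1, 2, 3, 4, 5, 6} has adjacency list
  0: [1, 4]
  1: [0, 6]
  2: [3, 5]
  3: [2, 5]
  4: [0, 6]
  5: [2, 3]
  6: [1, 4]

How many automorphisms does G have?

48

G has two connected components, {0, 1, 4, 6} and {2, 3, 5}; each is 2-regular, so G = C_4 ⊔ C_3. No automorphism exchanges components of different sizes, hence Aut(G) is the direct product D_3 × D_4, order 48.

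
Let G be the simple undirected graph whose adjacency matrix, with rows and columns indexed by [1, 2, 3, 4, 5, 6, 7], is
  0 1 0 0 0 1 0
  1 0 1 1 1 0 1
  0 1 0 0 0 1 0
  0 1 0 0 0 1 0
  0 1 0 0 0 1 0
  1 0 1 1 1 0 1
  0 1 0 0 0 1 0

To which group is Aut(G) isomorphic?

S_5 × S_2

The vertices split by degree into {2, 6} (degree 5) and {1, 3, 4, 5, 7} (degree 2); every edge runs between the two parts, so G is the complete bipartite graph K_{2,5}. The parts have unequal sizes, so no automorphism swaps them; each part is permuted independently, giving S_5 × S_2 of order 5!·2! = 240.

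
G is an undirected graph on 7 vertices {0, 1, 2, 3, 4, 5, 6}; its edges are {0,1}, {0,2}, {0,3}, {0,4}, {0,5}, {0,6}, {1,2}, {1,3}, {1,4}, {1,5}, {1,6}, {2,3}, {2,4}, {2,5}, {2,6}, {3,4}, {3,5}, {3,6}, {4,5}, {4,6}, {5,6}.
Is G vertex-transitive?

Yes

Every vertex has degree 6, so G is the complete graph K_7. Any permutation of the 7 vertices preserves K_7, so Aut(K_7) = S_7 of order 7! = 5040. This group acts transitively on the 7 vertices.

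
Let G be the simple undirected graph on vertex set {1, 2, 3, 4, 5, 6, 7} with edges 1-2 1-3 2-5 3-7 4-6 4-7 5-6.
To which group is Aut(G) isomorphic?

D_7

G is 2-regular and connected on 7 vertices, i.e. the cycle C_7. C_7 has 7 rotations and 7 reflections, so Aut(C_7) ≅ D_7 of order 14.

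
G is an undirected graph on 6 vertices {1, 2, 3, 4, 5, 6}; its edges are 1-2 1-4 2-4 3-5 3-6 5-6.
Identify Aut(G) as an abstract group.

(D_3 × D_3) ⋊ Z_2

G has two connected components, {3, 5, 6} and {1, 2, 4}; each is 2-regular, so G = C_3 ⊔ C_3. With two isomorphic components, Aut(G) = Aut(C_3) ≀ S_2 = (D_3 × D_3) ⋊ Z_2: permute each cycle by D_3, then optionally swap the two cycles. Order 2·(2·3)² = 72.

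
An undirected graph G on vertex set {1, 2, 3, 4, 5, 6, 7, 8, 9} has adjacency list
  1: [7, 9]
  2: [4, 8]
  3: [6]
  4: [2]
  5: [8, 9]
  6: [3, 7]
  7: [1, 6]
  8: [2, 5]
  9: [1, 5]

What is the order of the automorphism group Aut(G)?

2

The degree sequence is [2, 2, 1, 1, 2, 2, 2, 2, 2]; the two degree-1 vertices 3 and 4 are the ends of a path, so G = P_9. The only nontrivial automorphism of a path is the end-to-end reflection, so Aut(G) ≅ Z_2.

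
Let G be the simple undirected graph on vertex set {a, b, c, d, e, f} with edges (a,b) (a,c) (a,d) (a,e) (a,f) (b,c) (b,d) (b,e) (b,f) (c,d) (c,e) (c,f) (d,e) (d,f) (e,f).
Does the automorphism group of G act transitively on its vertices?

Yes

All 6 vertices are pairwise adjacent: G = K_6. Every bijection on the vertex set is an automorphism of K_6; hence Aut(K_6) ≅ S_6, order 720. Under this action every vertex can be carried to every other, so G is vertex-transitive.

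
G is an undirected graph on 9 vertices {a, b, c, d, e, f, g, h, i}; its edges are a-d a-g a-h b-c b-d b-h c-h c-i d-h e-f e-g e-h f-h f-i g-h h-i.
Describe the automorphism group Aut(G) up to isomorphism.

D_8

Vertex h is the unique vertex of degree 8; the remaining 8 vertices each have degree 3 and induce a cycle, so G is the wheel on 9 vertices with hub h. Every automorphism fixes the hub and acts on the rim 8-cycle, so Aut(G) ≅ Aut(C_8) = D_8 of order 16.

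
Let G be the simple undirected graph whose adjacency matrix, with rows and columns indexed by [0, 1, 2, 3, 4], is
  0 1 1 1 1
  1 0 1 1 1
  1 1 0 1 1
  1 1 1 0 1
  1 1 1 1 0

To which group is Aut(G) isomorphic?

All 5 vertices are pairwise adjacent: G = K_5. Every bijection on the vertex set is an automorphism of K_5; hence Aut(K_5) ≅ S_5, order 120.

S_5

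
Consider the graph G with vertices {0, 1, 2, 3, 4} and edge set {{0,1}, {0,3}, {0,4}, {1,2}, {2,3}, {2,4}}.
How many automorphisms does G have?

The vertices split by degree into {0, 2} (degree 3) and {1, 3, 4} (degree 2); every edge runs between the two parts, so G is the complete bipartite graph K_{2,3}. Automorphisms preserve the bipartition setwise (since the parts differ in size) and act as S_2 × S_3 within it; |Aut| = 12.

12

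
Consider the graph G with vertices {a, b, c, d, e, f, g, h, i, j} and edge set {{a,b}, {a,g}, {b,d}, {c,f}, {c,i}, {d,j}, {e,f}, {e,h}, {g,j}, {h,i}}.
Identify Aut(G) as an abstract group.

G has two connected components, {a, b, d, g, j} and {c, e, f, h, i}; each is 2-regular, so G = C_5 ⊔ C_5. With two isomorphic components, Aut(G) = Aut(C_5) ≀ S_2 = (D_5 × D_5) ⋊ Z_2: permute each cycle by D_5, then optionally swap the two cycles. Order 2·(2·5)² = 200.

(D_5 × D_5) ⋊ Z_2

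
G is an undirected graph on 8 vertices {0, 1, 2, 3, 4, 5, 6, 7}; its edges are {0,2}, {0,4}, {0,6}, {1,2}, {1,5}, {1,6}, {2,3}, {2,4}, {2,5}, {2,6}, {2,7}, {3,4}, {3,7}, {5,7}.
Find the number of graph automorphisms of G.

14

Vertex 2 is the unique vertex of degree 7; the remaining 7 vertices each have degree 3 and induce a cycle, so G is the wheel on 8 vertices with hub 2. Every automorphism fixes the hub and acts on the rim 7-cycle, so Aut(G) ≅ Aut(C_7) = D_7 of order 14.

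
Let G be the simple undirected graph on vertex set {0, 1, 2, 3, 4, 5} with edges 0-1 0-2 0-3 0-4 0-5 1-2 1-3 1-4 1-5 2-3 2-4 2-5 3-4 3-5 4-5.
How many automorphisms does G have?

All 6 vertices are pairwise adjacent: G = K_6. Any permutation of the 6 vertices preserves K_6, so Aut(K_6) = S_6 of order 6! = 720.

720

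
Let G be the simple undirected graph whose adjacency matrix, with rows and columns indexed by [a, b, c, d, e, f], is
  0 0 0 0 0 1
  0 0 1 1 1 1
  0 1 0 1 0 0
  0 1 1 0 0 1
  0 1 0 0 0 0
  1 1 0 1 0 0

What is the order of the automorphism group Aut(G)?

1

Degrees alone do not determine every vertex (e.g. a and e both have degree 1), but their neighbour-degree multisets differ: N(a) has degrees [3] while N(e) has degrees [4]. Repeating this refinement separates all vertices, so the only automorphism is the identity.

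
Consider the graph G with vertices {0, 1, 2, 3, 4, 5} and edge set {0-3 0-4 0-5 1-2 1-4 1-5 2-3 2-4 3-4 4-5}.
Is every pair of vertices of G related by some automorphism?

No

Vertex 4 is the only vertex of degree 5, so every automorphism fixes it; G is not vertex-transitive.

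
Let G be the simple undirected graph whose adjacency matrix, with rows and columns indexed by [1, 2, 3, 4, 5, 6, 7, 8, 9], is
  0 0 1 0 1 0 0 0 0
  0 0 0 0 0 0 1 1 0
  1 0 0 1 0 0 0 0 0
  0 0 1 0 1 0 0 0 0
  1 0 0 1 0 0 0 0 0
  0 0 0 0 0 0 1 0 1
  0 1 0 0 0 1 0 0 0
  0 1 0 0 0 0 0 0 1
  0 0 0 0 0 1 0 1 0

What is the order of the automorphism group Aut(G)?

G has two connected components, {2, 6, 7, 8, 9} and {1, 3, 4, 5}; each is 2-regular, so G = C_5 ⊔ C_4. No automorphism exchanges components of different sizes, hence Aut(G) is the direct product D_5 × D_4, order 80.

80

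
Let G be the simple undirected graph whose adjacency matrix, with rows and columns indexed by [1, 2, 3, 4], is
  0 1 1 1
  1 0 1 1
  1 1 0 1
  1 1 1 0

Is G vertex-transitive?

Yes

Every vertex has degree 3, so G is the complete graph K_4. Any permutation of the 4 vertices preserves K_4, so Aut(K_4) = S_4 of order 4! = 24. Under this action every vertex can be carried to every other, so G is vertex-transitive.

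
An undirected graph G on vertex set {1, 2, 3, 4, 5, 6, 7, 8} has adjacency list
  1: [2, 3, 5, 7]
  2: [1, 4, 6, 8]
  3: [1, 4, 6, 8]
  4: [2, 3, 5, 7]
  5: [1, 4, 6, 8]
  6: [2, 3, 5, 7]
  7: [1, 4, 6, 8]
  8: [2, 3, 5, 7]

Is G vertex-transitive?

Yes

G is 4-regular and bipartite with parts {2, 3, 5, 7} and {1, 4, 6, 8} (each part is independent and every cross-pair is an edge), so G = K_{4,4}. Each part can be permuted independently (S_4 × S_4) and the two equal-size parts can also be swapped, giving (S_4 × S_4) ⋊ Z_2 of order 2·(4!)² = 1152. This group acts transitively on the 8 vertices.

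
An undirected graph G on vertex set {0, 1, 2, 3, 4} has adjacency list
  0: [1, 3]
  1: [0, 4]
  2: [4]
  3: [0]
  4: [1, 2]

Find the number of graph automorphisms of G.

2

The degree sequence is [2, 2, 1, 1, 2]; the two degree-1 vertices 2 and 3 are the ends of a path, so G = P_5. A path has exactly one nontrivial symmetry — reversal — giving Aut(G) of order 2.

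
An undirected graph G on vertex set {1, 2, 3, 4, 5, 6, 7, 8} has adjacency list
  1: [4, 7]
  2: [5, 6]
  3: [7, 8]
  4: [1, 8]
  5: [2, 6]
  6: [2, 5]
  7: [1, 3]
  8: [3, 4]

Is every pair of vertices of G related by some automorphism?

No

G has two connected components, {1, 3, 4, 7, 8} and {2, 5, 6}; each is 2-regular, so G = C_5 ⊔ C_3. The orbit of 1 under Aut(G) is {1, 3, 4, 7, 8}, which does not contain 2, so G is not vertex-transitive.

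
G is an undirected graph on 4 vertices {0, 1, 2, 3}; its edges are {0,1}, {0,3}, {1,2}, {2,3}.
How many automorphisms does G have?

G is 2-regular and bipartite on 2^2 = 4 vertices with girth 4; it is the hypercube graph Q_2. The symmetry group of the 2-cube is the hyperoctahedral group B_2 = Z_2 ≀ S_2, of order 2^2·2! = 8.

8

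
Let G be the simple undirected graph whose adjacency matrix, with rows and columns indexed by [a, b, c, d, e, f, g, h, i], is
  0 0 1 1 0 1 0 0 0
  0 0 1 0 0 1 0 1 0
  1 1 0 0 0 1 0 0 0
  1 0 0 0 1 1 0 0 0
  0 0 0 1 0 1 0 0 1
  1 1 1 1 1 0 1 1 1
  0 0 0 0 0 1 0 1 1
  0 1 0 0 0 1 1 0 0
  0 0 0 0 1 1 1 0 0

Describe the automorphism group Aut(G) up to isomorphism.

Vertex f is the unique vertex of degree 8; the remaining 8 vertices each have degree 3 and induce a cycle, so G is the wheel on 9 vertices with hub f. Every automorphism fixes the hub and acts on the rim 8-cycle, so Aut(G) ≅ Aut(C_8) = D_8 of order 16.

D_8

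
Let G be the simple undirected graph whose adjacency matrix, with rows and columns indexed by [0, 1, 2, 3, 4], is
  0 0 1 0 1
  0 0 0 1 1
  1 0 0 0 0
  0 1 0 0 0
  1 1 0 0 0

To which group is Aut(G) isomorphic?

Z_2

The degree sequence is [2, 2, 1, 1, 2]; the two degree-1 vertices 2 and 3 are the ends of a path, so G = P_5. The only nontrivial automorphism of a path is the end-to-end reflection, so Aut(G) ≅ Z_2.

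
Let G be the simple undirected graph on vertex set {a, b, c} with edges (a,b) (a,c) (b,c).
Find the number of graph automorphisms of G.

6

All 3 vertices are pairwise adjacent: G = K_3. Any permutation of the 3 vertices preserves K_3, so Aut(K_3) = S_3 of order 3! = 6.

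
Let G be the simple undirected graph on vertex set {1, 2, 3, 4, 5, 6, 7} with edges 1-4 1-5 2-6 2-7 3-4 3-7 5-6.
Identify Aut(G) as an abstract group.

G is 2-regular and connected on 7 vertices, i.e. the cycle C_7. C_7 has 7 rotations and 7 reflections, so Aut(C_7) ≅ D_7 of order 14.

D_7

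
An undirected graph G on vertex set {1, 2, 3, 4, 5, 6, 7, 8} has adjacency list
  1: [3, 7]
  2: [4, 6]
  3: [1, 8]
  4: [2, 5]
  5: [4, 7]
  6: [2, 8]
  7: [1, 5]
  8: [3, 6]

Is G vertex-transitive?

Yes

Every vertex has degree 2 and the graph is connected, so G is the 8-cycle C_8. C_8 has 8 rotations and 8 reflections, so Aut(C_8) ≅ D_8 of order 16. Under this action every vertex can be carried to every other, so G is vertex-transitive.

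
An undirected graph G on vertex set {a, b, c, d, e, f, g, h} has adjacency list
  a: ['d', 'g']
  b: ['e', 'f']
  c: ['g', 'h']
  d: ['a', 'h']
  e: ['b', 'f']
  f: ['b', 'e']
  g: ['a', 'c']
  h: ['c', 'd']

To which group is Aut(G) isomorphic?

G has two connected components, {a, c, d, g, h} and {b, e, f}; each is 2-regular, so G = C_5 ⊔ C_3. The components are non-isomorphic (different sizes), so Aut(G) = Aut(C_5) × Aut(C_3) = D_5 × D_3 of order 10·6 = 60.

D_5 × D_3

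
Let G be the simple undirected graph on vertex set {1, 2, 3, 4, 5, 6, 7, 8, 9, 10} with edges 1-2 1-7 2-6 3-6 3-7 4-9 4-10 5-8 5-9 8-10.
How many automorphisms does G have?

200

G has two connected components, {4, 5, 8, 9, 10} and {1, 2, 3, 6, 7}; each is 2-regular, so G = C_5 ⊔ C_5. With two isomorphic components, Aut(G) = Aut(C_5) ≀ S_2 = (D_5 × D_5) ⋊ Z_2: permute each cycle by D_5, then optionally swap the two cycles. Order 2·(2·5)² = 200.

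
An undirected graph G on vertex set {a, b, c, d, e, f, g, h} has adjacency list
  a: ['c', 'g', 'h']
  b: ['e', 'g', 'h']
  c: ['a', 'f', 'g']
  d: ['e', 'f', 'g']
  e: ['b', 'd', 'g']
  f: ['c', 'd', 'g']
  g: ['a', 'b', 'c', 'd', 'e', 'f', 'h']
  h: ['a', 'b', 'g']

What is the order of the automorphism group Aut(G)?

14

Vertex g is the unique vertex of degree 7; the remaining 7 vertices each have degree 3 and induce a cycle, so G is the wheel on 8 vertices with hub g. Every automorphism fixes the hub and acts on the rim 7-cycle, so Aut(G) ≅ Aut(C_7) = D_7 of order 14.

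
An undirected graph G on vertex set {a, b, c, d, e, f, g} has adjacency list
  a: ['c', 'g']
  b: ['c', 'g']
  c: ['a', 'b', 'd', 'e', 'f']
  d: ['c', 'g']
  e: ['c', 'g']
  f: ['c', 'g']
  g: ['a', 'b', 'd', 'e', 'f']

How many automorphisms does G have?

240

The vertices split by degree into {c, g} (degree 5) and {a, b, d, e, f} (degree 2); every edge runs between the two parts, so G is the complete bipartite graph K_{2,5}. Automorphisms preserve the bipartition setwise (since the parts differ in size) and act as S_5 × S_2 within it; |Aut| = 240.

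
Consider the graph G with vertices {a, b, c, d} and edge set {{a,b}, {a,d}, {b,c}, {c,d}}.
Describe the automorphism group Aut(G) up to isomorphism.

G is 2-regular and bipartite with parts {a, c} and {b, d} (each part is independent and every cross-pair is an edge), so G = K_{2,2}. Each part can be permuted independently (S_2 × S_2) and the two equal-size parts can also be swapped, giving (S_2 × S_2) ⋊ Z_2 of order 2·(2!)² = 8.

S_2 ≀ Z_2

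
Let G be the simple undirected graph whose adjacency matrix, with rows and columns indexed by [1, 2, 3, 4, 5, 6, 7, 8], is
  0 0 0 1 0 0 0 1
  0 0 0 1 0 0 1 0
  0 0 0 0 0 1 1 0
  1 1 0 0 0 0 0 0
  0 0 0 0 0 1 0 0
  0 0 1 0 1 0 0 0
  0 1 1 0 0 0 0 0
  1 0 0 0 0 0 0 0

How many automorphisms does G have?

2

The degree sequence is [2, 2, 2, 2, 1, 2, 2, 1]; the two degree-1 vertices 5 and 8 are the ends of a path, so G = P_8. A path has exactly one nontrivial symmetry — reversal — giving Aut(G) of order 2.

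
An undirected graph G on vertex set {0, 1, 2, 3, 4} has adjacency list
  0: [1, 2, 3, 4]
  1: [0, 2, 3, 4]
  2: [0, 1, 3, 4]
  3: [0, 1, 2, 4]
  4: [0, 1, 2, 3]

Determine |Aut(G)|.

120

All 5 vertices are pairwise adjacent: G = K_5. Any permutation of the 5 vertices preserves K_5, so Aut(K_5) = S_5 of order 5! = 120.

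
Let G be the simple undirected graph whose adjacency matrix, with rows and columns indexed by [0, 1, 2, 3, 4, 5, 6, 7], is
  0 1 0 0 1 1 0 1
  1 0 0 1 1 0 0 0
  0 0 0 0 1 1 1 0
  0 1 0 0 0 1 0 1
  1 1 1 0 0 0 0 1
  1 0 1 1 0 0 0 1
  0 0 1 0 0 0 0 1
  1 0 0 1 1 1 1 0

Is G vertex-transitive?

Vertex 6 is the only vertex of degree 2, so every automorphism fixes it; G is not vertex-transitive.

No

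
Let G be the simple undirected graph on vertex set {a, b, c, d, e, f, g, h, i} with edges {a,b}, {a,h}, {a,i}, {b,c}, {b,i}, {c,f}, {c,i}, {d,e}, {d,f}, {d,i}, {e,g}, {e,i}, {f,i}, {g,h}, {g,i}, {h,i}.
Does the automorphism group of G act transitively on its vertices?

No

Vertex i is the only vertex of degree 8, so every automorphism fixes it; G is not vertex-transitive.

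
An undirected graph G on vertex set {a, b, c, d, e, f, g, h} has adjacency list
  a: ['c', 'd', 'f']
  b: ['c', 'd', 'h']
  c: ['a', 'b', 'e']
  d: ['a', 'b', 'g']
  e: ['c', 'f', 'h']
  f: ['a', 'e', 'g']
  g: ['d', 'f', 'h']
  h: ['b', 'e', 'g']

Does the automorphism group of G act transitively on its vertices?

Yes

G is 3-regular and bipartite on 2^3 = 8 vertices with girth 4; it is the hypercube graph Q_3. Aut(Q_3) consists of the signed permutations of the 3 coordinate axes: 3! permutations times 2^3 sign flips, so |Aut| = 2^3·3! = 48. Under this action every vertex can be carried to every other, so G is vertex-transitive.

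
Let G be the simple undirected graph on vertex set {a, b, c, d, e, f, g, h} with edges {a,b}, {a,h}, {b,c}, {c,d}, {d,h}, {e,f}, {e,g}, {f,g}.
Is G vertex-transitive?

G has two connected components, {a, b, c, d, h} and {e, f, g}; each is 2-regular, so G = C_5 ⊔ C_3. The orbit of a under Aut(G) is {a, b, c, d, h}, which does not contain e, so G is not vertex-transitive.

No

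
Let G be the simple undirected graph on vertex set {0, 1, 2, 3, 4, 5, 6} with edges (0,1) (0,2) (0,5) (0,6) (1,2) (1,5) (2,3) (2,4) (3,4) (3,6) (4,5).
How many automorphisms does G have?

1

The degree sequence is [4, 3, 4, 3, 3, 3, 2]. Checking the degree-preserving permutations of the vertex set shows that none except the identity preserves every edge, so Aut(G) is trivial.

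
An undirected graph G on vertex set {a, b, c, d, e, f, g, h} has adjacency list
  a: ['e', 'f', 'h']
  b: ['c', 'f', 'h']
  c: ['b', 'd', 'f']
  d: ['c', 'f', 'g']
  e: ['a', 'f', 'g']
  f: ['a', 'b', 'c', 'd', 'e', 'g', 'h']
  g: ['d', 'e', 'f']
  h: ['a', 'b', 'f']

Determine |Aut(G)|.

Vertex f is the unique vertex of degree 7; the remaining 7 vertices each have degree 3 and induce a cycle, so G is the wheel on 8 vertices with hub f. Every automorphism fixes the hub and acts on the rim 7-cycle, so Aut(G) ≅ Aut(C_7) = D_7 of order 14.

14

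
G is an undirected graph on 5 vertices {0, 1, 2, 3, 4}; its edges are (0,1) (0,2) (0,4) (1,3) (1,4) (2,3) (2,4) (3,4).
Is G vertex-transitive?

Vertex 4 is the only vertex of degree 4, so every automorphism fixes it; G is not vertex-transitive.

No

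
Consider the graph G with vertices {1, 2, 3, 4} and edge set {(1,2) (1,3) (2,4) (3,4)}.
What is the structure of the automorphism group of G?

G is 2-regular and bipartite with parts {1, 4} and {2, 3} (each part is independent and every cross-pair is an edge), so G = K_{2,2}. Aut(K_{2,2}) is the wreath product S_2 ≀ Z_2: permute within each part, then optionally swap the parts; |Aut| = 2·(2!)² = 8.

(S_2 × S_2) ⋊ Z_2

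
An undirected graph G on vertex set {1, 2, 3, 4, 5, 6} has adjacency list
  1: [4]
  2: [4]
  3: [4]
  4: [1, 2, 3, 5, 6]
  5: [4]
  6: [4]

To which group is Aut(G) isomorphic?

S_5

Vertex 4 has degree 5 and every other vertex has degree 1, so G is the star K_{1,5} with centre 4. The 5 leaves are pairwise interchangeable while the centre is fixed, giving Aut(G) = S_5.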